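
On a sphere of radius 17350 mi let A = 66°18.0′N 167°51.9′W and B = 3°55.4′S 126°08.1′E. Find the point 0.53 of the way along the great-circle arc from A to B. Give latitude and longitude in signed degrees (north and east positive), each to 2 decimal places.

32.56°, 142.34°

Central angle δ = 1.4702 rad. Interpolating on the sphere with fraction f = 0.53:
P = [sin((1−f)δ)·A + sin(fδ)·B] / sin δ = 0.6405·A + 0.7063·B in Cartesian coordinates,
giving P = (-0.6672, 0.5150, 0.5382), i.e. latitude 32.56°, longitude 142.34°.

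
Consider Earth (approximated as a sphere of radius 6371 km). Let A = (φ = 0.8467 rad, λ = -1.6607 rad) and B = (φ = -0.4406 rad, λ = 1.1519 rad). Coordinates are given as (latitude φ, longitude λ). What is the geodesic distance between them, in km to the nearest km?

16951 km

Let φ₁ = 0.8467 rad, φ₂ = -0.4406 rad, and Δλ = 2.8126 rad.
Haversine: a = sin²(Δφ/2) + cos φ₁ cos φ₂ sin²(Δλ/2) = 0.3601 + (0.6625)(0.9045)(0.9732) = 0.94327.
Central angle c = 2·arcsin(√a) = 2.66059 rad.
Distance = R·c = 6371 × 2.6606 ≈ 16951 km.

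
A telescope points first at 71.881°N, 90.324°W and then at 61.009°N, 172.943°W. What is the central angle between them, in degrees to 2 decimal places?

31.71°

With latitudes φ₁ = 71.881°, φ₂ = 61.009° and longitude difference Δλ = -82.619°:
cos c = sin φ₁ sin φ₂ + cos φ₁ cos φ₂ cos Δλ = (0.9504)(0.8747) + (0.3110)(0.4847)(0.1285) = 0.85069,
so c = arccos(0.85069) = 0.55351 rad.
So the angular separation is 31.71°.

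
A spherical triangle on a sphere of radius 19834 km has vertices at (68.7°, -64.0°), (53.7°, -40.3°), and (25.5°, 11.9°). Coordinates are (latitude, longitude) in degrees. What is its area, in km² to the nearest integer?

44147258 km²

Side lengths (central angles): a = 0.8306, b = 1.0690, c = 0.3246 rad; semiperimeter s = 1.1121.
By l'Huilier's theorem, tan(E/4) = √[tan(s/2) tan((s−a)/2) tan((s−b)/2) tan((s−c)/2)], giving spherical excess E = 0.1122 rad.
Area = E·R² = 0.1122 × (19834)² ≈ 44147258 km².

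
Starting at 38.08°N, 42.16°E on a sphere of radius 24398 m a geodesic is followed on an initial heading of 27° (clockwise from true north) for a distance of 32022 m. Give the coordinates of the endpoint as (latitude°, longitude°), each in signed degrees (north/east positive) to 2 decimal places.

56.68°, 169.12°

Angular distance δ = d/R = 32022/24398 = 1.31248 rad; initial bearing θ = 0.4712 rad.
sin φ₂ = sin φ₁ cos δ + cos φ₁ sin δ cos θ = (0.6168)(0.2554) + (0.7872)(0.9668)(0.8910) = 0.8356, so φ₂ = 56.68°.
Δλ = atan2(sin θ sin δ cos φ₁, cos δ − sin φ₁ sin φ₂) = atan2(0.3455, -0.2599) = 126.956°.
λ₂ = 42.160° + 126.956° = 169.12°.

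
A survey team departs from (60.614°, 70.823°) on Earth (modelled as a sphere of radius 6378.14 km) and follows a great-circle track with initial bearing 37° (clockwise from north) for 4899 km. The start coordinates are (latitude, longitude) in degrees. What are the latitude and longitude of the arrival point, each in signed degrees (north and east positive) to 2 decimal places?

64.02°, 178.16°

Angular distance δ = d/R = 4899/6378.14 = 0.76809 rad; initial bearing θ = 0.6458 rad.
sin φ₂ = sin φ₁ cos δ + cos φ₁ sin δ cos θ = (0.8713)(0.7192) + (0.4907)(0.6948)(0.7986) = 0.8990, so φ₂ = 64.02°.
Δλ = atan2(sin θ sin δ cos φ₁, cos δ − sin φ₁ sin φ₂) = atan2(0.2052, -0.0641) = 107.340°.
λ₂ = 70.823° + 107.340° = 178.16°.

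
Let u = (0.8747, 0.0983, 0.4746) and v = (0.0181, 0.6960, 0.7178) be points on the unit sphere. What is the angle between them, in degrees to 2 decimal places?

u·v = 0.4249; |u| = 1.0000, |v| = 1.0000.
cos θ = (u·v)/(|u||v|) = 0.4249, so θ = 64.85°.

64.85°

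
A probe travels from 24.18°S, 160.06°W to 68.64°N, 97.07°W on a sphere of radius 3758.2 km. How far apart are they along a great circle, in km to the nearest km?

6778 km

In radians: φ₁ = -0.4220, φ₂ = 1.1980, Δλ = 62.990° = 1.0994 rad.
cos c = sin φ₁ sin φ₂ + cos φ₁ cos φ₂ cos Δλ = (-0.4096)(0.9313) + (0.9123)(0.3642)(0.4541) = -0.23057,
so c = arccos(-0.23057) = 1.80346 rad.
Distance = R·c = 3758.2 × 1.8035 ≈ 6778 km.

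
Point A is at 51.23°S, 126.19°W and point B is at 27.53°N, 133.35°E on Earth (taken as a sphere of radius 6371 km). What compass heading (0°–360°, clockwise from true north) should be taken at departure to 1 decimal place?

Δλ = -100.460° = -1.7534 rad.
y = sin Δλ · cos φ₂ = (-0.9834)(0.8868) = -0.8720
x = cos φ₁ sin φ₂ − sin φ₁ cos φ₂ cos Δλ = (0.6262)(0.4622) − (-0.7797)(0.8868)(-0.1815) = 0.1639
θ = atan2(y, x) = -79.35°; adding 360° gives 280.6°.

280.6°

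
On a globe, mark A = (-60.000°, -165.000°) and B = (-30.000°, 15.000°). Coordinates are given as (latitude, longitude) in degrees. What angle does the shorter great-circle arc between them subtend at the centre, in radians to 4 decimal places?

1.5708 rad

In radians: φ₁ = -1.0472, φ₂ = -0.5236, Δλ = -180.000° = -3.1416 rad.
Haversine: a = sin²(Δφ/2) + cos φ₁ cos φ₂ sin²(Δλ/2) = 0.0670 + (0.5000)(0.8660)(1.0000) = 0.50000.
Central angle c = 2·arcsin(√a) = 1.57080 rad.
So the angular separation is 1.5708 rad.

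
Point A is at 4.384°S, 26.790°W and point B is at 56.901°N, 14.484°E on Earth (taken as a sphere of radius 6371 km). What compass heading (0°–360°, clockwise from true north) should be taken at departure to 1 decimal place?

22.6°

With φ₁ = -0.0765, φ₂ = 0.9931, Δλ = 0.7204 rad, the forward-azimuth formula gives
θ = atan2( sin Δλ cos φ₂ , cos φ₁ sin φ₂ − sin φ₁ cos φ₂ cos Δλ ) = atan2(0.3602, 0.8666) = 22.57°.
So the initial bearing is 22.6°.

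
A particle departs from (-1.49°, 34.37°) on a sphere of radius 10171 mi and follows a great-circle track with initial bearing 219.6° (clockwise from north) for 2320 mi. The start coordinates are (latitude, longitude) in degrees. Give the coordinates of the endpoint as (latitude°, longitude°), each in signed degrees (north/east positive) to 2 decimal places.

Angular distance δ = d/R = 2320/10171 = 0.22810 rad; initial bearing θ = 3.8327 rad.
sin φ₂ = sin φ₁ cos δ + cos φ₁ sin δ cos θ = (-0.0260)(0.9741) + (0.9997)(0.2261)(-0.7705) = -0.1995, so φ₂ = -11.51°.
Δλ = atan2(sin θ sin δ cos φ₁, cos δ − sin φ₁ sin φ₂) = atan2(-0.1441, 0.9689) = -8.459°.
λ₂ = 34.370° − 8.459° = 25.91°.

-11.51°, 25.91°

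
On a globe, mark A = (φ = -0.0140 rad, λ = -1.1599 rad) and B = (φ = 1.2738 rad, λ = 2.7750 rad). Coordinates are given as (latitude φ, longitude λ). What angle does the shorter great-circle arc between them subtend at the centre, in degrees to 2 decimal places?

With latitudes φ₁ = -0.802°, φ₂ = 72.983° and longitude difference Δλ = -134.547°:
Haversine: a = sin²(Δφ/2) + cos φ₁ cos φ₂ sin²(Δλ/2) = 0.3604 + (0.9999)(0.2926)(0.8507) = 0.60933.
Central angle c = 2·arcsin(√a) = 1.79124 rad.
So the angular separation is 102.63°.

102.63°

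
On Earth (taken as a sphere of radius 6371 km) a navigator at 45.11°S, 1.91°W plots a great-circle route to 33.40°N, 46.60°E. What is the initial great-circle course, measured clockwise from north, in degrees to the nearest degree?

39°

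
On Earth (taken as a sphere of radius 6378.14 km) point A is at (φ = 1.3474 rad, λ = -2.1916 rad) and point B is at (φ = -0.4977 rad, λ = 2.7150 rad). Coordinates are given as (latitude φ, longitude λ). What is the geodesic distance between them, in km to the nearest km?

In radians: φ₁ = 1.3474, φ₂ = -0.4977, Δλ = -78.873° = -1.3766 rad.
cos c = sin φ₁ sin φ₂ + cos φ₁ cos φ₂ cos Δλ = (0.9752)(-0.4774) + (0.2215)(0.8787)(0.1930) = -0.42797,
so c = arccos(-0.42797) = 2.01305 rad.
Distance = R·c = 6378.14 × 2.0130 ≈ 12839 km.

12839 km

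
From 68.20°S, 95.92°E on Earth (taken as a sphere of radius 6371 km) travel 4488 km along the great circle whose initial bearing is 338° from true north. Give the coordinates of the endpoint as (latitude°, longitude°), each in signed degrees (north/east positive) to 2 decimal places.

-28.98°, 79.82°

Angular distance δ = d/R = 4488/6371 = 0.70444 rad; initial bearing θ = 5.8992 rad.
sin φ₂ = sin φ₁ cos δ + cos φ₁ sin δ cos θ = (-0.9285)(0.7620) + (0.3714)(0.6476)(0.9272) = -0.4845, so φ₂ = -28.98°.
Δλ = atan2(sin θ sin δ cos φ₁, cos δ − sin φ₁ sin φ₂) = atan2(-0.0901, 0.3121) = -16.100°.
λ₂ = 95.920° − 16.100° = 79.82°.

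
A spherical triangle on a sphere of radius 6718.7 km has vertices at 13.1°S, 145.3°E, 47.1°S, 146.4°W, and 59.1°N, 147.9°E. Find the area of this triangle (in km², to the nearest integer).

Side lengths (central angles): a = 2.0768, b = 1.2607, c = 1.1471 rad; semiperimeter s = 2.2423.
By l'Huilier's theorem, tan(E/4) = √[tan(s/2) tan((s−a)/2) tan((s−b)/2) tan((s−c)/2)], giving spherical excess E = 0.9294 rad.
Area = E·R² = 0.9294 × (6718.7)² ≈ 41952586 km².

41952586 km²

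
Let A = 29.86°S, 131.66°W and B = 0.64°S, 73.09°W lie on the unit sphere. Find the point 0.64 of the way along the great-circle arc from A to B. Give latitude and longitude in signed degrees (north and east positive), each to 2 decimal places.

-12.90°, -92.24°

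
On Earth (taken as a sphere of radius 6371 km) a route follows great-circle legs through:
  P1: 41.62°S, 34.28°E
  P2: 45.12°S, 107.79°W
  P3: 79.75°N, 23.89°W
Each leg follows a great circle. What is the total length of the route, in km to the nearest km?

24466 km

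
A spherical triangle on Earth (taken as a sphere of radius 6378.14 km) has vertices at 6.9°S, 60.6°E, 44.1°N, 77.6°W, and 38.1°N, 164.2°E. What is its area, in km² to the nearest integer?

Side lengths (central angles): a = 1.4077, b = 1.8316, c = 2.2333 rad; semiperimeter s = 2.7363.
By l'Huilier's theorem, tan(E/4) = √[tan(s/2) tan((s−a)/2) tan((s−b)/2) tan((s−c)/2)], giving spherical excess E = 2.4154 rad.
Area = E·R² = 2.4154 × (6378.14)² ≈ 98259007 km².

98259007 km²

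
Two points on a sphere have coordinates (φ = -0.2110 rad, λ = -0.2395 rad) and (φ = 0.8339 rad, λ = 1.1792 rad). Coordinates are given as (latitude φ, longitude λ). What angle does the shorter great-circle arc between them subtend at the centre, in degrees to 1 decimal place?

Let φ₁ = -0.2110 rad, φ₂ = 0.8339 rad, and Δλ = 1.4187 rad.
Haversine: a = sin²(Δφ/2) + cos φ₁ cos φ₂ sin²(Δλ/2) = 0.2490 + (0.9778)(0.6720)(0.4242) = 0.52777.
Central angle c = 2·arcsin(√a) = 1.62637 rad.
So the angular separation is 93.2°.

93.2°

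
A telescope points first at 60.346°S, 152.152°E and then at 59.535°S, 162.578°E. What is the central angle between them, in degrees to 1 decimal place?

5.3°

With latitudes φ₁ = -60.346°, φ₂ = -59.535° and longitude difference Δλ = 10.426°:
Haversine: a = sin²(Δφ/2) + cos φ₁ cos φ₂ sin²(Δλ/2) = 0.0001 + (0.4948)(0.5070)(0.0083) = 0.00212.
Central angle c = 2·arcsin(√a) = 0.09214 rad.
So the angular separation is 5.3°.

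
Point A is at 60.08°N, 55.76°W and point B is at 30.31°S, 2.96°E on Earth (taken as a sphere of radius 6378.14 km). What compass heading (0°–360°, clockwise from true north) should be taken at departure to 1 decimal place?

130.9°

With φ₁ = 1.0486, φ₂ = -0.5290, Δλ = 1.0249 rad, the forward-azimuth formula gives
θ = atan2( sin Δλ cos φ₂ , cos φ₁ sin φ₂ − sin φ₁ cos φ₂ cos Δλ ) = atan2(0.7378, -0.6402) = 130.95°.
So the initial bearing is 130.9°.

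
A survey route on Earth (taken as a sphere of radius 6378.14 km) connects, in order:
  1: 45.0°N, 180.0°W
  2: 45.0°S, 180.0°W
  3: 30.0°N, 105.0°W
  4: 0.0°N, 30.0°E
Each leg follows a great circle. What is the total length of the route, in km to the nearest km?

Leg 1→2: central angle 1.5708 rad, distance 10018.8 km.
Leg 2→3: central angle 1.7671 rad, distance 11270.9 km.
Leg 3→4: central angle 2.2299 rad, distance 14222.3 km.
Total: 10018.8 + 11270.9 + 14222.3 ≈ 35512 km.

35512 km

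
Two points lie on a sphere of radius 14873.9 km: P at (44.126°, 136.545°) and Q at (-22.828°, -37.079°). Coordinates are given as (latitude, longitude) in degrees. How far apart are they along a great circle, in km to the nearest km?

With latitudes φ₁ = 44.126°, φ₂ = -22.828° and longitude difference Δλ = -173.624°:
cos c = sin φ₁ sin φ₂ + cos φ₁ cos φ₂ cos Δλ = (0.6962)(-0.3880) + (0.7178)(0.9217)(-0.9938) = -0.92761,
so c = arccos(-0.92761) = 2.75876 rad.
Distance = R·c = 14873.9 × 2.7588 ≈ 41034 km.

41034 km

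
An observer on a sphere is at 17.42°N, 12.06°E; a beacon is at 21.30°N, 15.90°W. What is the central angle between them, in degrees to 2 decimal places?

With latitudes φ₁ = 17.420°, φ₂ = 21.300° and longitude difference Δλ = -27.960°:
Haversine: a = sin²(Δφ/2) + cos φ₁ cos φ₂ sin²(Δλ/2) = 0.0011 + (0.9541)(0.9317)(0.0584) = 0.05303.
Central angle c = 2·arcsin(√a) = 0.46473 rad.
So the angular separation is 26.63°.

26.63°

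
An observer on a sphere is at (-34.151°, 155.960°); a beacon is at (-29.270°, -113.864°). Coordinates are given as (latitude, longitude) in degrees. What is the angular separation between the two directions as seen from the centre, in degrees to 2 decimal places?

74.20°

Let φ₁ = -0.5960 rad, φ₂ = -0.5109 rad, and Δλ = 1.5739 rad.
Haversine: a = sin²(Δφ/2) + cos φ₁ cos φ₂ sin²(Δλ/2) = 0.0018 + (0.8276)(0.8723)(0.5015) = 0.36387.
Central angle c = 2·arcsin(√a) = 1.29506 rad.
So the angular separation is 74.20°.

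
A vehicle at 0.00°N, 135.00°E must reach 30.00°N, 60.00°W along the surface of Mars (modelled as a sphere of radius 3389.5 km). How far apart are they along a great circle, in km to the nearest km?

Let φ₁ = 0.0000 rad, φ₂ = 0.5236 rad, and Δλ = 2.8798 rad.
cos c = sin φ₁ sin φ₂ + cos φ₁ cos φ₂ cos Δλ = (0.0000)(0.5000) + (1.0000)(0.8660)(-0.9659) = -0.83652,
so c = arccos(-0.83652) = 2.56169 rad.
Distance = R·c = 3389.5 × 2.5617 ≈ 8683 km.

8683 km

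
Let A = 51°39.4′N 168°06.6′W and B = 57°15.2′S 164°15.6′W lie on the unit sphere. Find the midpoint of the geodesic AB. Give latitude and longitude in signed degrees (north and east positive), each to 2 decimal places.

-2.80°, -166.32°

Central angle δ = 1.9016 rad. Interpolating on the sphere with fraction f = 0.5:
P = [sin((1−f)δ)·A + sin(fδ)·B] / sin δ = 0.8606·A + 0.8606·B in Cartesian coordinates,
giving P = (-0.9705, -0.2363, -0.0488), i.e. latitude -2.80°, longitude -166.32°.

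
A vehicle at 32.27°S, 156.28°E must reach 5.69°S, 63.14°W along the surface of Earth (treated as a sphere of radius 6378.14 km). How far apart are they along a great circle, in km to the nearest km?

Let φ₁ = -0.5632 rad, φ₂ = -0.0993 rad, and Δλ = 2.4536 rad.
Haversine: a = sin²(Δφ/2) + cos φ₁ cos φ₂ sin²(Δλ/2) = 0.0528 + (0.8455)(0.9951)(0.8863) = 0.79852.
Central angle c = 2·arcsin(√a) = 2.21060 rad.
Distance = R·c = 6378.14 × 2.2106 ≈ 14100 km.

14100 km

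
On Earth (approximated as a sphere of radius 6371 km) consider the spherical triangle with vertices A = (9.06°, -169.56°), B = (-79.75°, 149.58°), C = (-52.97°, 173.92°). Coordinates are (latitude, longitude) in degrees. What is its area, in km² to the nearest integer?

2382254 km²

Side lengths (central angles): a = 0.4881, b = 1.1102, c = 1.5929 rad; semiperimeter s = 1.5956.
By l'Huilier's theorem, tan(E/4) = √[tan(s/2) tan((s−a)/2) tan((s−b)/2) tan((s−c)/2)], giving spherical excess E = 0.0587 rad.
Area = E·R² = 0.0587 × (6371)² ≈ 2382254 km².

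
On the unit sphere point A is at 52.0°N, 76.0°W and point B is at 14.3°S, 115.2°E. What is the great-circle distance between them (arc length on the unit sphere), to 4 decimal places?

2.4652

Let φ₁ = 0.9076 rad, φ₂ = -0.2496 rad, and Δλ = -2.9461 rad.
Haversine: a = sin²(Δφ/2) + cos φ₁ cos φ₂ sin²(Δλ/2) = 0.2990 + (0.6157)(0.9690)(0.9905) = 0.88993.
Central angle c = 2·arcsin(√a) = 2.46524 rad.
On the unit sphere the arc length equals the central angle: 2.4652.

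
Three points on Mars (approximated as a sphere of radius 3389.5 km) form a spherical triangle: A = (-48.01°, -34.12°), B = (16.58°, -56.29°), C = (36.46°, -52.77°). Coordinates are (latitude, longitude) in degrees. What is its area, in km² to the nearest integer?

Side lengths (central angles): a = 0.3512, b = 1.5026, c = 1.1792 rad; semiperimeter s = 1.5165.
By l'Huilier's theorem, tan(E/4) = √[tan(s/2) tan((s−a)/2) tan((s−b)/2) tan((s−c)/2)], giving spherical excess E = 0.1086 rad.
Area = E·R² = 0.1086 × (3389.5)² ≈ 1247910 km².

1247910 km²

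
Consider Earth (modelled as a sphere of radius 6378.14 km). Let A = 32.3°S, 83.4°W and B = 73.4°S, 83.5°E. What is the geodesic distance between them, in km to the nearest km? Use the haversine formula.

8229 km

With latitudes φ₁ = -32.300°, φ₂ = -73.400° and longitude difference Δλ = 166.900°:
Haversine: a = sin²(Δφ/2) + cos φ₁ cos φ₂ sin²(Δλ/2) = 0.1232 + (0.8453)(0.2857)(0.9870) = 0.36156.
Central angle c = 2·arcsin(√a) = 1.29025 rad.
Distance = R·c = 6378.14 × 1.2902 ≈ 8229 km.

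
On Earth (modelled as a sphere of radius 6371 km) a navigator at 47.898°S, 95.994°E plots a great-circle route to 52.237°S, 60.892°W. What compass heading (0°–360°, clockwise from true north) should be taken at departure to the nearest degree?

194°

With φ₁ = -0.8360, φ₂ = -0.9117, Δλ = -2.7382 rad, the forward-azimuth formula gives
θ = atan2( sin Δλ cos φ₂ , cos φ₁ sin φ₂ − sin φ₁ cos φ₂ cos Δλ ) = atan2(-0.2404, -0.9479) = -165.77°.
Adding 360° brings this into [0°, 360°): 194°.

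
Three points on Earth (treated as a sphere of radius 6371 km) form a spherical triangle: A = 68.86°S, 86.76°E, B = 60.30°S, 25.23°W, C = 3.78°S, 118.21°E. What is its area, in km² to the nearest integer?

4606237 km²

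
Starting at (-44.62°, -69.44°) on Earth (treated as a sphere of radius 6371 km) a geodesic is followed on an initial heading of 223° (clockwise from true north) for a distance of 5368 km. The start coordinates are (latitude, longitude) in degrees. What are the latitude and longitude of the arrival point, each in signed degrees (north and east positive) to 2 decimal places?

Angular distance δ = d/R = 5368/6371 = 0.84257 rad; initial bearing θ = 3.8921 rad.
sin φ₂ = sin φ₁ cos δ + cos φ₁ sin δ cos θ = (-0.7024)(0.6655) + (0.7118)(0.7464)(-0.7314) = -0.8560, so φ₂ = -58.87°.
Δλ = atan2(sin θ sin δ cos φ₁, cos δ − sin φ₁ sin φ₂) = atan2(-0.3623, 0.0643) = -79.938°.
λ₂ = -69.440° − 79.938° = -149.38°.

-58.87°, -149.38°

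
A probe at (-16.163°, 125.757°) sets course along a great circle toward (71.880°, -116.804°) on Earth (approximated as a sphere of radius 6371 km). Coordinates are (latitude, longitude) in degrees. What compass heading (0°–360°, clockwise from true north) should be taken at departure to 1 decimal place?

17.5°

With φ₁ = -0.2821, φ₂ = 1.2545, Δλ = 2.0497 rad, the forward-azimuth formula gives
θ = atan2( sin Δλ cos φ₂ , cos φ₁ sin φ₂ − sin φ₁ cos φ₂ cos Δλ ) = atan2(0.2760, 0.8729) = 17.55°.
So the initial bearing is 17.5°.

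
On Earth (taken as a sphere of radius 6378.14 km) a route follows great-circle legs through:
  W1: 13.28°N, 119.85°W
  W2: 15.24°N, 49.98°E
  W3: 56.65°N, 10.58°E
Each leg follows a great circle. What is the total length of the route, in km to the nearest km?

22347 km

Leg W1→W2: central angle 2.6138 rad, distance 16670.9 km.
Leg W2→W3: central angle 0.8900 rad, distance 5676.2 km.
Total: 16670.9 + 5676.2 ≈ 22347 km.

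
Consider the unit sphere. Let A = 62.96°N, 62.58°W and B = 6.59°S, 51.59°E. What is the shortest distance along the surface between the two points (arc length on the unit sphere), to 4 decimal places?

1.8620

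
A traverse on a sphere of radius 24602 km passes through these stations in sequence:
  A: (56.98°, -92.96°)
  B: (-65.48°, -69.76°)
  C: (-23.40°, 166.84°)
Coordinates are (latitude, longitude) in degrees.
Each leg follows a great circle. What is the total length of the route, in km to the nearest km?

88019 km

Leg A→B: central angle 2.1592 rad, distance 53119.6 km.
Leg B→C: central angle 1.4185 rad, distance 34899.0 km.
Total: 53119.6 + 34899.0 ≈ 88019 km.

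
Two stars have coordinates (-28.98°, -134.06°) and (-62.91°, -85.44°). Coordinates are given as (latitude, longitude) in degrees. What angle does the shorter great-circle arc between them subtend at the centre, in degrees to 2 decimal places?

With latitudes φ₁ = -28.980°, φ₂ = -62.910° and longitude difference Δλ = 48.620°:
Haversine: a = sin²(Δφ/2) + cos φ₁ cos φ₂ sin²(Δλ/2) = 0.0851 + (0.8748)(0.4554)(0.1695) = 0.15265.
Central angle c = 2·arcsin(√a) = 0.80280 rad.
So the angular separation is 46.00°.

46.00°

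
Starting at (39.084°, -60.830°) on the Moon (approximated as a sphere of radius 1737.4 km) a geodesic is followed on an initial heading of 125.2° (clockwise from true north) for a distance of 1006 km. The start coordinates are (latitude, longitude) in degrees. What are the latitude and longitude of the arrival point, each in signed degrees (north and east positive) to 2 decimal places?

Angular distance δ = d/R = 1006/1737.4 = 0.57903 rad; initial bearing θ = 2.1852 rad.
sin φ₂ = sin φ₁ cos δ + cos φ₁ sin δ cos θ = (0.6305)(0.8370) + (0.7762)(0.5472)(-0.5764) = 0.2828, so φ₂ = 16.43°.
Δλ = atan2(sin θ sin δ cos φ₁, cos δ − sin φ₁ sin φ₂) = atan2(0.3471, 0.6587) = 27.787°.
λ₂ = -60.830° + 27.787° = -33.04°.

16.43°, -33.04°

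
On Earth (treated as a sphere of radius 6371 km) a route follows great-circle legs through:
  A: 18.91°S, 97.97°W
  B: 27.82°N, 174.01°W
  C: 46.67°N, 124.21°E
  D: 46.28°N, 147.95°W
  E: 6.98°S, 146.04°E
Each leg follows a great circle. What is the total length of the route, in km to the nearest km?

Leg A→B: central angle 1.5202 rad, distance 9685.0 km.
Leg B→C: central angle 0.8938 rad, distance 5694.4 km.
Leg C→D: central angle 0.9961 rad, distance 6346.0 km.
Leg D→E: central angle 1.3785 rad, distance 8782.6 km.
Total: 9685.0 + 5694.4 + 6346.0 + 8782.6 ≈ 30508 km.

30508 km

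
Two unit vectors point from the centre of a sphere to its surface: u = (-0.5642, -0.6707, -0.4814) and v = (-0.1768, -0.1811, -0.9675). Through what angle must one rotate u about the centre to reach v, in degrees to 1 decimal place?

u·v = 0.6870; |u| = 1.0000, |v| = 1.0001.
cos θ = (u·v)/(|u||v|) = 0.6870, so θ = 46.6°.

46.6°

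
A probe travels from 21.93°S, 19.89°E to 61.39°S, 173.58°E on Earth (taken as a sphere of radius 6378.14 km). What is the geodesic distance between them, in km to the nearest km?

10468 km

Let φ₁ = -0.3828 rad, φ₂ = -1.0715 rad, and Δλ = 2.6824 rad.
cos c = sin φ₁ sin φ₂ + cos φ₁ cos φ₂ cos Δλ = (-0.3735)(-0.8779) + (0.9276)(0.4788)(-0.8964) = -0.07031,
so c = arccos(-0.07031) = 1.64116 rad.
Distance = R·c = 6378.14 × 1.6412 ≈ 10468 km.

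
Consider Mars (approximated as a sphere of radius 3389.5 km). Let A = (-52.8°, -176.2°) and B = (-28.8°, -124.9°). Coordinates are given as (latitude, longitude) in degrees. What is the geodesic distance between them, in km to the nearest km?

Let φ₁ = -0.9215 rad, φ₂ = -0.5027 rad, and Δλ = 0.8954 rad.
cos c = sin φ₁ sin φ₂ + cos φ₁ cos φ₂ cos Δλ = (-0.7965)(-0.4818) + (0.6046)(0.8763)(0.6252) = 0.71499,
so c = arccos(0.71499) = 0.77418 rad.
Distance = R·c = 3389.5 × 0.7742 ≈ 2624 km.

2624 km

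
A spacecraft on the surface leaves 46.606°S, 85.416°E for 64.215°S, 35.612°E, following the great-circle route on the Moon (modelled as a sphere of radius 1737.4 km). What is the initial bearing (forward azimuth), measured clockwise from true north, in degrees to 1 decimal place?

Δλ = -49.804° = -0.8692 rad.
y = sin Δλ · cos φ₂ = (-0.7638)(0.4350) = -0.3323
x = cos φ₁ sin φ₂ − sin φ₁ cos φ₂ cos Δλ = (0.6870)(-0.9004) − (-0.7266)(0.4350)(0.6454) = -0.4146
θ = atan2(y, x) = -141.29°; adding 360° gives 218.7°.

218.7°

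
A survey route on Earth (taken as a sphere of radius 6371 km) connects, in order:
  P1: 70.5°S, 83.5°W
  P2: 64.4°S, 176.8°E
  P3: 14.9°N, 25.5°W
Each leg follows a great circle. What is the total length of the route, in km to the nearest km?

18071 km

Leg P1→P2: central angle 0.5992 rad, distance 3817.3 km.
Leg P2→P3: central angle 2.2373 rad, distance 14253.7 km.
Total: 3817.3 + 14253.7 ≈ 18071 km.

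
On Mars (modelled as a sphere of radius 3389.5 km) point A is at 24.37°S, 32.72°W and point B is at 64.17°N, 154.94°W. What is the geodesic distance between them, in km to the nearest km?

7434 km

With latitudes φ₁ = -24.370°, φ₂ = 64.170° and longitude difference Δλ = -122.220°:
cos c = sin φ₁ sin φ₂ + cos φ₁ cos φ₂ cos Δλ = (-0.4126)(0.9001) + (0.9109)(0.4357)(-0.5332) = -0.58301,
so c = arccos(-0.58301) = 2.19322 rad.
Distance = R·c = 3389.5 × 2.1932 ≈ 7434 km.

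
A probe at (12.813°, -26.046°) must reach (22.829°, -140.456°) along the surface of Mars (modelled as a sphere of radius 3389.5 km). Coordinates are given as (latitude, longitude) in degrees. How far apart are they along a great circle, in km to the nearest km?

6305 km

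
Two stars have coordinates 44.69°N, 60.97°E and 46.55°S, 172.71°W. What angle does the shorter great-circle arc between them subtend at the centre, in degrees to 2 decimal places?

143.14°

Let φ₁ = 0.7800 rad, φ₂ = -0.8125 rad, and Δλ = 2.2047 rad.
cos c = sin φ₁ sin φ₂ + cos φ₁ cos φ₂ cos Δλ = (0.7033)(-0.7260) + (0.7109)(0.6877)(-0.5923) = -0.80014,
so c = arccos(-0.80014) = 2.49832 rad.
So the angular separation is 143.14°.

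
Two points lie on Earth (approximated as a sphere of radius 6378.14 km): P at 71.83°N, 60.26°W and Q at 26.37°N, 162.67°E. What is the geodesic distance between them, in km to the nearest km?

8621 km

Let φ₁ = 1.2537 rad, φ₂ = 0.4602 rad, and Δλ = -2.3923 rad.
Haversine: a = sin²(Δφ/2) + cos φ₁ cos φ₂ sin²(Δλ/2) = 0.1493 + (0.3118)(0.8959)(0.8661) = 0.39127.
Central angle c = 2·arcsin(√a) = 1.35159 rad.
Distance = R·c = 6378.14 × 1.3516 ≈ 8621 km.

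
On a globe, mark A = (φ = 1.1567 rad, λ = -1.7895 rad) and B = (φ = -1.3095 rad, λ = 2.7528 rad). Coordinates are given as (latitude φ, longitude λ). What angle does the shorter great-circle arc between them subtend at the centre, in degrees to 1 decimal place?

154.4°

With latitudes φ₁ = 66.274°, φ₂ = -75.029° and longitude difference Δλ = -99.745°:
Haversine: a = sin²(Δφ/2) + cos φ₁ cos φ₂ sin²(Δλ/2) = 0.8902 + (0.4024)(0.2583)(0.5846) = 0.95100.
Central angle c = 2·arcsin(√a) = 2.69518 rad.
So the angular separation is 154.4°.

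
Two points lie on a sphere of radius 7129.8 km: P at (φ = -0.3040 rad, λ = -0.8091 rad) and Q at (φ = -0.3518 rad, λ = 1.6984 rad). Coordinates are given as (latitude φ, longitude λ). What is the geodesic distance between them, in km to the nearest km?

15953 km

In radians: φ₁ = -0.3040, φ₂ = -0.3518, Δλ = 143.669° = 2.5075 rad.
Haversine: a = sin²(Δφ/2) + cos φ₁ cos φ₂ sin²(Δλ/2) = 0.0006 + (0.9541)(0.9388)(0.9028) = 0.80922.
Central angle c = 2·arcsin(√a) = 2.23756 rad.
Distance = R·c = 7129.8 × 2.2376 ≈ 15953 km.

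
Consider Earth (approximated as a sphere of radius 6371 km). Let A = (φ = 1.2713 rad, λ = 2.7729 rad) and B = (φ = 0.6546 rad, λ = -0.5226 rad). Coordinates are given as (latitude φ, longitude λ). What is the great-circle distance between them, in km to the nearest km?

7726 km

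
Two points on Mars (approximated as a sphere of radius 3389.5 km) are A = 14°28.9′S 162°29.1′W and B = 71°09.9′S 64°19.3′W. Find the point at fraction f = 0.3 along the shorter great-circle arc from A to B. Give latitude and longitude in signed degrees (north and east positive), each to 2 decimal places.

Central angle δ = 1.3773 rad. Interpolating on the sphere with fraction f = 0.3:
P = [sin((1−f)δ)·A + sin(fδ)·B] / sin δ = 0.8372·A + 0.4092·B in Cartesian coordinates,
giving P = (-0.7157, -0.3630, -0.5966), i.e. latitude -36.63°, longitude -153.11°.

-36.63°, -153.11°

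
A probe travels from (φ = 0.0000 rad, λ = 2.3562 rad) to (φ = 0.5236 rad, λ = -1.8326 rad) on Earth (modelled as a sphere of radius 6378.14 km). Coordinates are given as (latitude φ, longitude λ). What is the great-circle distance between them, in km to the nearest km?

Let φ₁ = 0.0000 rad, φ₂ = 0.5236 rad, and Δλ = 2.0944 rad.
cos c = sin φ₁ sin φ₂ + cos φ₁ cos φ₂ cos Δλ = (0.0000)(0.5000) + (1.0000)(0.8660)(-0.5000) = -0.43301,
so c = arccos(-0.43301) = 2.01862 rad.
Distance = R·c = 6378.14 × 2.0186 ≈ 12875 km.

12875 km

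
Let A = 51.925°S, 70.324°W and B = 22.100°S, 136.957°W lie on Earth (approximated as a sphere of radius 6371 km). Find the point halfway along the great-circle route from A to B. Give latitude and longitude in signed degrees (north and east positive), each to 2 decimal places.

-41.81°, -111.16°

Central angle δ = 1.0207 rad. Interpolating on the sphere with fraction f = 0.5:
P = [sin((1−f)δ)·A + sin(fδ)·B] / sin δ = 0.5730·A + 0.5730·B in Cartesian coordinates,
giving P = (-0.2690, -0.6951, -0.6667), i.e. latitude -41.81°, longitude -111.16°.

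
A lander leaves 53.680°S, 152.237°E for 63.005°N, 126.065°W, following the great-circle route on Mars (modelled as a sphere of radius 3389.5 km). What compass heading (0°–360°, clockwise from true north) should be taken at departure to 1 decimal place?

With φ₁ = -0.9369, φ₂ = 1.0996, Δλ = 1.4259 rad, the forward-azimuth formula gives
θ = atan2( sin Δλ cos φ₂ , cos φ₁ sin φ₂ − sin φ₁ cos φ₂ cos Δλ ) = atan2(0.4492, 0.5806) = 37.73°.
So the initial bearing is 37.7°.

37.7°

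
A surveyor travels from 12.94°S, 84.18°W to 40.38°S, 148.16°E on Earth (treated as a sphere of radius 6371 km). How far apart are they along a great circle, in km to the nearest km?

12006 km

In radians: φ₁ = -0.2258, φ₂ = -0.7048, Δλ = -127.660° = -2.2281 rad.
Haversine: a = sin²(Δφ/2) + cos φ₁ cos φ₂ sin²(Δλ/2) = 0.0563 + (0.9746)(0.7618)(0.8055) = 0.65426.
Central angle c = 2·arcsin(√a) = 1.88444 rad.
Distance = R·c = 6371 × 1.8844 ≈ 12006 km.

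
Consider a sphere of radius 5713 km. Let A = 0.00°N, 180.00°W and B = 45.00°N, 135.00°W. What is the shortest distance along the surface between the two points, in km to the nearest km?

In radians: φ₁ = 0.0000, φ₂ = 0.7854, Δλ = 45.000° = 0.7854 rad.
Haversine: a = sin²(Δφ/2) + cos φ₁ cos φ₂ sin²(Δλ/2) = 0.1464 + (1.0000)(0.7071)(0.1464) = 0.25000.
Central angle c = 2·arcsin(√a) = 1.04720 rad.
Distance = R·c = 5713 × 1.0472 ≈ 5983 km.

5983 km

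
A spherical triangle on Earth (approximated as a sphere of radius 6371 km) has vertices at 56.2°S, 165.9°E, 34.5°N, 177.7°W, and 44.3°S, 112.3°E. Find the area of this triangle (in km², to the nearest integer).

Side lengths (central angles): a = 1.7659, b = 0.6152, c = 1.6017 rad; semiperimeter s = 1.9914.
By l'Huilier's theorem, tan(E/4) = √[tan(s/2) tan((s−a)/2) tan((s−b)/2) tan((s−c)/2)], giving spherical excess E = 0.6672 rad.
Area = E·R² = 0.6672 × (6371)² ≈ 27081388 km².

27081388 km²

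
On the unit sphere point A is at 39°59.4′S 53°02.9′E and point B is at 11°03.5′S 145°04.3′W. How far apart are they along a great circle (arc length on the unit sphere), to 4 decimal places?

Let φ₁ = -0.6980 rad, φ₂ = -0.1930 rad, and Δλ = 2.8253 rad.
cos c = sin φ₁ sin φ₂ + cos φ₁ cos φ₂ cos Δλ = (-0.6427)(-0.1918) + (0.7662)(0.9814)(-0.9504) = -0.59137,
so c = arccos(-0.59137) = 2.20356 rad.
On the unit sphere the arc length equals the central angle: 2.2036.

2.2036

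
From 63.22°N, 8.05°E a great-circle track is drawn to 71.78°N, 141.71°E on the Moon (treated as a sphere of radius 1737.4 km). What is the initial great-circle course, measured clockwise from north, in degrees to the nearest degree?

20°

Δλ = 133.660° = 2.3328 rad.
y = sin Δλ · cos φ₂ = (0.7234)(0.3127) = 0.2262
x = cos φ₁ sin φ₂ − sin φ₁ cos φ₂ cos Δλ = (0.4506)(0.9499) − (0.8927)(0.3127)(-0.6904) = 0.6207
θ = atan2(y, x) = 20.02°, so the bearing is 20°.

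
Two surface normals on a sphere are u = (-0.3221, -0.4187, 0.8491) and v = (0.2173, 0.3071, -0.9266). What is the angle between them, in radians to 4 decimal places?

u·v = -0.9854; |u| = 1.0000, |v| = 1.0001.
cos θ = (u·v)/(|u||v|) = -0.9853, so θ = 2.9698 rad.

2.9698 rad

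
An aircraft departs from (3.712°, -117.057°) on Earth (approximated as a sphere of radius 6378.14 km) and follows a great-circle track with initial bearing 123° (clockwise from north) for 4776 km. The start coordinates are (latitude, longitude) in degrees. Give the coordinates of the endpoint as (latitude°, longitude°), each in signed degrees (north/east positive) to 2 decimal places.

-18.82°, -79.96°

Angular distance δ = d/R = 4776/6378.14 = 0.74881 rad; initial bearing θ = 2.1468 rad.
sin φ₂ = sin φ₁ cos δ + cos φ₁ sin δ cos θ = (0.0647)(0.7325) + (0.9979)(0.6808)(-0.5446) = -0.3226, so φ₂ = -18.82°.
Δλ = atan2(sin θ sin δ cos φ₁, cos δ − sin φ₁ sin φ₂) = atan2(0.5697, 0.7534) = 37.098°.
λ₂ = -117.057° + 37.098° = -79.96°.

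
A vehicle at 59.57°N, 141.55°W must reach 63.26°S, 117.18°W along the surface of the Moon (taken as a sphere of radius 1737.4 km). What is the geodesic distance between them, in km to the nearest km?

Let φ₁ = 1.0397 rad, φ₂ = -1.1041 rad, and Δλ = 0.4253 rad.
cos c = sin φ₁ sin φ₂ + cos φ₁ cos φ₂ cos Δλ = (0.8622)(-0.8931) + (0.5065)(0.4499)(0.9109) = -0.56245,
so c = arccos(-0.56245) = 2.16815 rad.
Distance = R·c = 1737.4 × 2.1681 ≈ 3767 km.

3767 km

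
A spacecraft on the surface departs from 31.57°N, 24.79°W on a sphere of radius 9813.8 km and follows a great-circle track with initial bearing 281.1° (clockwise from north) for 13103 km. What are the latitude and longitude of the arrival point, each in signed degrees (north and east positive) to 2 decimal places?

Angular distance δ = d/R = 13103/9813.8 = 1.33516 rad; initial bearing θ = 4.9061 rad.
sin φ₂ = sin φ₁ cos δ + cos φ₁ sin δ cos θ = (0.5235)(0.2335) + (0.8520)(0.9724)(0.1925) = 0.2817, so φ₂ = 16.36°.
Δλ = atan2(sin θ sin δ cos φ₁, cos δ − sin φ₁ sin φ₂) = atan2(-0.8130, 0.0860) = -83.964°.
λ₂ = -24.790° − 83.964° = -108.75°.

16.36°, -108.75°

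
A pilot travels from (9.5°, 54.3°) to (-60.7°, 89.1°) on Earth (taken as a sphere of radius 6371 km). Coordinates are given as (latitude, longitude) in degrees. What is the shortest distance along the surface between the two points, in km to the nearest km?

In radians: φ₁ = 0.1658, φ₂ = -1.0594, Δλ = 34.800° = 0.6074 rad.
Haversine: a = sin²(Δφ/2) + cos φ₁ cos φ₂ sin²(Δλ/2) = 0.3306 + (0.9863)(0.4894)(0.0894) = 0.37379.
Central angle c = 2·arcsin(√a) = 1.31562 rad.
Distance = R·c = 6371 × 1.3156 ≈ 8382 km.

8382 km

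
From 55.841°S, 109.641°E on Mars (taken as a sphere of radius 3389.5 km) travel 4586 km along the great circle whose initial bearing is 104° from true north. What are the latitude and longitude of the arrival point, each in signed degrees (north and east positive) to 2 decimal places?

Angular distance δ = d/R = 4586/3389.5 = 1.35300 rad; initial bearing θ = 1.8151 rad.
sin φ₂ = sin φ₁ cos δ + cos φ₁ sin δ cos θ = (-0.8275)(0.2161) + (0.5615)(0.9764)(-0.2419) = -0.3114, so φ₂ = -18.15°.
Δλ = atan2(sin θ sin δ cos φ₁, cos δ − sin φ₁ sin φ₂) = atan2(0.5319, -0.0416) = 94.474°.
λ₂ = 109.641° + 94.474° = 204.12° → -155.88° after wrapping to (−180°, 180°].

-18.15°, -155.88°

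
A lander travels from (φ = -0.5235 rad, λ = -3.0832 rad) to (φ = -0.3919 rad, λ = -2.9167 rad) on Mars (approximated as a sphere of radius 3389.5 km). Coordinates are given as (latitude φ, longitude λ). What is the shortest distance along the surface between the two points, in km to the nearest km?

674 km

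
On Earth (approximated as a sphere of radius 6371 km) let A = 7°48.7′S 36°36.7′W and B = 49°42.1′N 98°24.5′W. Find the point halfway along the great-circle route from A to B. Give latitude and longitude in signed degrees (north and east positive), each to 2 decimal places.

The central angle between A and B is δ = 1.3703 rad.
With f = 0.5, the slerp weights are sin((1−f)δ)/sin δ = 0.6457 and sin(fδ)/sin δ = 0.6457.
Weighted sum of the unit vectors: (0.6457)·(0.7952,-0.5909,-0.1359) + (0.6457)·(-0.0946,-0.6398,0.7627) = (0.4524, -0.7947, 0.4047).
Converting back: φ = atan2(z, √(x²+y²)) = 23.87°, λ = atan2(y, x) = -60.35°.

23.87°, -60.35°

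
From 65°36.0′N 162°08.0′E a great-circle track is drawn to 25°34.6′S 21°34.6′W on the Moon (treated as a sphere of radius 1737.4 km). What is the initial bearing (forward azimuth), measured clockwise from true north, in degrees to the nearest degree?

5°

With φ₁ = 1.1449, φ₂ = -0.4464, Δλ = 3.0768 rad, the forward-azimuth formula gives
θ = atan2( sin Δλ cos φ₂ , cos φ₁ sin φ₂ − sin φ₁ cos φ₂ cos Δλ ) = atan2(0.0584, 0.6414) = 5.20°.
So the initial bearing is 5°.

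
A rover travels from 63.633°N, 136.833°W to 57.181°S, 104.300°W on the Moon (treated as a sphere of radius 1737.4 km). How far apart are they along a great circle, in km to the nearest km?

3741 km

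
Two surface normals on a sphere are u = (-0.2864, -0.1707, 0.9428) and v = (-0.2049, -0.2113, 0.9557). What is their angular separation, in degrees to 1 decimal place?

u·v = 0.9958; |u| = 1.0000, |v| = 1.0000.
cos θ = (u·v)/(|u||v|) = 0.9958, so θ = 5.3°.

5.3°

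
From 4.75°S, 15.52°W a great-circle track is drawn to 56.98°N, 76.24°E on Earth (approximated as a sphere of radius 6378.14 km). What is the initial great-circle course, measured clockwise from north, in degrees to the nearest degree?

Δλ = 91.760° = 1.6015 rad.
y = sin Δλ · cos φ₂ = (0.9995)(0.5449) = 0.5447
x = cos φ₁ sin φ₂ − sin φ₁ cos φ₂ cos Δλ = (0.9966)(0.8385) − (-0.0828)(0.5449)(-0.0307) = 0.8342
θ = atan2(y, x) = 33.14°, so the bearing is 33°.

33°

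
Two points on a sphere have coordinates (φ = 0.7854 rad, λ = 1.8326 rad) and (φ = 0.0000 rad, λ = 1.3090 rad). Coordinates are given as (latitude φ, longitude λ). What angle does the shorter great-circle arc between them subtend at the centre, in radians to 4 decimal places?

0.9117 rad

In radians: φ₁ = 0.7854, φ₂ = 0.0000, Δλ = -30.000° = -0.5236 rad.
Haversine: a = sin²(Δφ/2) + cos φ₁ cos φ₂ sin²(Δλ/2) = 0.1464 + (0.7071)(1.0000)(0.0670) = 0.19381.
Central angle c = 2·arcsin(√a) = 0.91174 rad.
So the angular separation is 0.9117 rad.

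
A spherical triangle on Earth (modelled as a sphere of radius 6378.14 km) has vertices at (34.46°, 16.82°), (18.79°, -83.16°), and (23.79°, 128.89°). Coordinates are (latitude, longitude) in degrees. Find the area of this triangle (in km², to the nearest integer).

90923798 km²

Side lengths (central angles): a = 2.2197, b = 1.6261, c = 1.5238 rad; semiperimeter s = 2.6848.
By l'Huilier's theorem, tan(E/4) = √[tan(s/2) tan((s−a)/2) tan((s−b)/2) tan((s−c)/2)], giving spherical excess E = 2.2351 rad.
Area = E·R² = 2.2351 × (6378.14)² ≈ 90923798 km².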